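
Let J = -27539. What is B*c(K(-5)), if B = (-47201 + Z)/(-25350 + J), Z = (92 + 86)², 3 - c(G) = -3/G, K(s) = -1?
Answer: 0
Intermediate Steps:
c(G) = 3 + 3/G (c(G) = 3 - (-3)/G = 3 + 3/G)
Z = 31684 (Z = 178² = 31684)
B = 15517/52889 (B = (-47201 + 31684)/(-25350 - 27539) = -15517/(-52889) = -15517*(-1/52889) = 15517/52889 ≈ 0.29339)
B*c(K(-5)) = 15517*(3 + 3/(-1))/52889 = 15517*(3 + 3*(-1))/52889 = 15517*(3 - 3)/52889 = (15517/52889)*0 = 0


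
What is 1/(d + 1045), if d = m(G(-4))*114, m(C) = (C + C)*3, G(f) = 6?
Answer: 1/5149 ≈ 0.00019421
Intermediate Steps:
m(C) = 6*C (m(C) = (2*C)*3 = 6*C)
d = 4104 (d = (6*6)*114 = 36*114 = 4104)
1/(d + 1045) = 1/(4104 + 1045) = 1/5149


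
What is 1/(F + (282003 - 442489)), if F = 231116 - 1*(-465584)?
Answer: 1/536214 ≈ 1.8649e-6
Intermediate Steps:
F = 696700 (F = 231116 + 465584 = 696700)
1/(F + (282003 - 442489)) = 1/(696700 + (282003 - 442489)) = 1/(696700 - 160486) = 1/536214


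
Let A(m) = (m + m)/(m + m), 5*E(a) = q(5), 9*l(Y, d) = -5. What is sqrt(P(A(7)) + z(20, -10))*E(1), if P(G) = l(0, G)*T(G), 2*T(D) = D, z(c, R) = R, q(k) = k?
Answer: I*sqrt(370)/6 ≈ 3.2059*I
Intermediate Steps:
l(Y, d) = -5/9 (l(Y, d) = (1/9)*(-5) = -5/9)
E(a) = 1 (E(a) = (1/5)*5 = 1)
T(D) = D/2
A(m) = 1 (A(m) = (2*m)/((2*m)) = (2*m)*(1/(2*m)) = 1)
P(G) = -5*G/18
sqrt(P(A(7)) + z(20, -10))*E(1) = sqrt(-5/18*1 - 10)*1 = sqrt(-5/18 - 10)*1 = sqrt(-185/18)*1 = (I*sqrt(370)/6)*1 = I*sqrt(370)/6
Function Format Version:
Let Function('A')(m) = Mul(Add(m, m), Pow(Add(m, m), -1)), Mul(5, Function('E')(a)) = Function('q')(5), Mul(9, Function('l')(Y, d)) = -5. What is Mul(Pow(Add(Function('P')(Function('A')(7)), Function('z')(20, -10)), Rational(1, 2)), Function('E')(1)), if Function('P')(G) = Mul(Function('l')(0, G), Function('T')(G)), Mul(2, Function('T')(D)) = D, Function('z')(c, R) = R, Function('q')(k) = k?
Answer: Mul(Rational(1, 6), I, Pow(370, Rational(1, 2))) ≈ Mul(3.2059, I)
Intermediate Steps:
Function('l')(Y, d) = Rational(-5, 9) (Function('l')(Y, d) = Mul(Rational(1, 9), -5) = Rational(-5, 9))
Function('E')(a) = 1 (Function('E')(a) = Mul(Rational(1, 5), 5) = 1)
Function('T')(D) = Mul(Rational(1, 2), D)
Function('A')(m) = 1 (Function('A')(m) = Mul(Mul(2, m), Pow(Mul(2, m), -1)) = Mul(Mul(2, m), Mul(Rational(1, 2), Pow(m, -1))) = 1)
Function('P')(G) = Mul(Rational(-5, 18), G) (Function('P')(G) = Mul(Rational(-5, 9), Mul(Rational(1, 2), G)) = Mul(Rational(-5, 18), G))
Mul(Pow(Add(Function('P')(Function('A')(7)), Function('z')(20, -10)), Rational(1, 2)), Function('E')(1)) = Mul(Pow(Add(Mul(Rational(-5, 18), 1), -10), Rational(1, 2)), 1) = Mul(Pow(Add(Rational(-5, 18), -10), Rational(1, 2)), 1) = Mul(Pow(Rational(-185, 18), Rational(1, 2)), 1) = Mul(Mul(Rational(1, 6), I, Pow(370, Rational(1, 2))), 1) = Mul(Rational(1, 6), I, Pow(370, Rational(1, 2)))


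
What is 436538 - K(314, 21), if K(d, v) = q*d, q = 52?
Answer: 420210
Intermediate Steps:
K(d, v) = 52*d
436538 - K(314, 21) = 436538 - 52*314 = 436538 - 1*16328 = 436538 - 16328 = 420210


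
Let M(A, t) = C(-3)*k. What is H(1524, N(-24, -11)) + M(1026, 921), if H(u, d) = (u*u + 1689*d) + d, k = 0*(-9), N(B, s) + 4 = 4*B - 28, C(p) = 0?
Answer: 2106256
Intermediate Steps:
N(B, s) = -32 + 4*B (N(B, s) = -4 + (4*B - 28) = -4 + (-28 + 4*B) = -32 + 4*B)
k = 0
M(A, t) = 0 (M(A, t) = 0*0 = 0)
H(u, d) = u² + 1690*d (H(u, d) = (u² + 1689*d) + d = u² + 1690*d)
H(1524, N(-24, -11)) + M(1026, 921) = (1524² + 1690*(-32 + 4*(-24))) + 0 = (2322576 + 1690*(-32 - 96)) + 0 = (2322576 + 1690*(-128)) + 0 = (2322576 - 216320) + 0 = 2106256 + 0 = 2106256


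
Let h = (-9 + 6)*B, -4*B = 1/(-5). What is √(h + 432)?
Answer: √43185/10 ≈ 20.781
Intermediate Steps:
B = 1/20 (B = -¼/(-5) = -¼*(-⅕) = 1/20 ≈ 0.050000)
h = -3/20 (h = (-9 + 6)*(1/20) = -3*1/20 = -3/20 ≈ -0.15000)
√(h + 432) = √(-3/20 + 432) = √(8637/20) = √43185/10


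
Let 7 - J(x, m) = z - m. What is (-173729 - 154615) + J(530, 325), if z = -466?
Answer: -327546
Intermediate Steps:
J(x, m) = 473 + m (J(x, m) = 7 - (-466 - m) = 7 + (466 + m) = 473 + m)
(-173729 - 154615) + J(530, 325) = (-173729 - 154615) + (473 + 325) = -328344 + 798 = -327546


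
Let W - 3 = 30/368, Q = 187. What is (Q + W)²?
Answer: 1223250625/33856 ≈ 36131.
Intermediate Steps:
W = 567/184 (W = 3 + 30/368 = 3 + 30*(1/368) = 3 + 15/184 = 567/184 ≈ 3.0815)
(Q + W)² = (187 + 567/184)² = (34975/184)² = 1223250625/33856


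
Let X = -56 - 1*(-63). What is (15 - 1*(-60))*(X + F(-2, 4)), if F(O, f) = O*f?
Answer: -75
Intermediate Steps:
X = 7 (X = -56 + 63 = 7)
(15 - 1*(-60))*(X + F(-2, 4)) = (15 - 1*(-60))*(7 - 2*4) = (15 + 60)*(7 - 8) = 75*(-1) = -75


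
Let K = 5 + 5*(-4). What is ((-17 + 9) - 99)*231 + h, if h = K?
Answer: -24732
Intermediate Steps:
K = -15 (K = 5 - 20 = -15)
h = -15
((-17 + 9) - 99)*231 + h = ((-17 + 9) - 99)*231 - 15 = (-8 - 99)*231 - 15 = -107*231 - 15 = -24717 - 15 = -24732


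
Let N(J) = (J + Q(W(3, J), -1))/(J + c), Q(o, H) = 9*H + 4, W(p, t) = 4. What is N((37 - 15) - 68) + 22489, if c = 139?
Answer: 697142/31 ≈ 22488.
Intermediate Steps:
Q(o, H) = 4 + 9*H
N(J) = (-5 + J)/(139 + J) (N(J) = (J + (4 + 9*(-1)))/(J + 139) = (J + (4 - 9))/(139 + J) = (J - 5)/(139 + J) = (-5 + J)/(139 + J))
N((37 - 15) - 68) + 22489 = (-5 + ((37 - 15) - 68))/(139 + ((37 - 15) - 68)) + 22489 = (-5 + (22 - 68))/(139 + (22 - 68)) + 22489 = (-5 - 46)/(139 - 46) + 22489 = -51/93 + 22489 = (1/93)*(-51) + 22489 = -17/31 + 22489 = 697142/31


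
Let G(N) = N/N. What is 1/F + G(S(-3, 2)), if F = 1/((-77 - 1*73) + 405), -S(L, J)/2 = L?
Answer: 256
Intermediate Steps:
S(L, J) = -2*L
F = 1/255 (F = 1/((-77 - 73) + 405) = 1/(-150 + 405) = 1/255 ≈ 0.0039216)
G(N) = 1
1/F + G(S(-3, 2)) = 1/(1/255) + 1 = 255 + 1 = 256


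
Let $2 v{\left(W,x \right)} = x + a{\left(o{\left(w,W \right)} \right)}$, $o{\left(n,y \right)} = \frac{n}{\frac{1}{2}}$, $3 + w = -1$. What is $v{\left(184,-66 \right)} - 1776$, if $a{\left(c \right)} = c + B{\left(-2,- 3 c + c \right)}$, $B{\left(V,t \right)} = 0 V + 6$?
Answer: $-1810$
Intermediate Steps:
$w = -4$ ($w = -3 - 1 = -4$)
$B{\left(V,t \right)} = 6$ ($B{\left(V,t \right)} = 0 + 6 = 6$)
$o{\left(n,y \right)} = 2 n$ ($o{\left(n,y \right)} = n \frac{1}{\frac{1}{2}} = n 2 = 2 n$)
$a{\left(c \right)} = 6 + c$ ($a{\left(c \right)} = c + 6 = 6 + c$)
$v{\left(W,x \right)} = -1 + \frac{x}{2}$ ($v{\left(W,x \right)} = \frac{x + \left(6 + 2 \left(-4\right)\right)}{2} = \frac{x + \left(6 - 8\right)}{2} = \frac{x - 2}{2} = \frac{-2 + x}{2} = -1 + \frac{x}{2}$)
$v{\left(184,-66 \right)} - 1776 = \left(-1 + \frac{1}{2} \left(-66\right)\right) - 1776 = \left(-1 - 33\right) - 1776 = -34 - 1776 = -1810$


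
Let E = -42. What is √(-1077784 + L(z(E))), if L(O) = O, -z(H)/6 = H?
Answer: 2*I*√269383 ≈ 1038.0*I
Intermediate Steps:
z(H) = -6*H
√(-1077784 + L(z(E))) = √(-1077784 - 6*(-42)) = √(-1077784 + 252) = √(-1077532) = 2*I*√269383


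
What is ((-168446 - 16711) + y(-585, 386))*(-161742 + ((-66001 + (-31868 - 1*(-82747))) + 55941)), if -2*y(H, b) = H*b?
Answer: 8736928596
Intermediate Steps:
y(H, b) = -H*b/2
((-168446 - 16711) + y(-585, 386))*(-161742 + ((-66001 + (-31868 - 1*(-82747))) + 55941)) = ((-168446 - 16711) - ½*(-585)*386)*(-161742 + ((-66001 + (-31868 - 1*(-82747))) + 55941)) = (-185157 + 112905)*(-161742 + ((-66001 + (-31868 + 82747)) + 55941)) = -72252*(-161742 + ((-66001 + 50879) + 55941)) = -72252*(-161742 + (-15122 + 55941)) = -72252*(-161742 + 40819) = -72252*(-120923) = 8736928596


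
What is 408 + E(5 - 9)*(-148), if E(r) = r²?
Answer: -1960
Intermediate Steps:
408 + E(5 - 9)*(-148) = 408 + (5 - 9)²*(-148) = 408 + (-4)²*(-148) = 408 + 16*(-148) = 408 - 2368 = -1960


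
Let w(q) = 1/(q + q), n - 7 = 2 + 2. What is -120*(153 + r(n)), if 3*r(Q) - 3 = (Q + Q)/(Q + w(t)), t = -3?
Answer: -241296/13 ≈ -18561.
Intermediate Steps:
n = 11 (n = 7 + (2 + 2) = 7 + 4 = 11)
w(q) = 1/(2*q)
r(Q) = 1 + 2*Q/(3*(-⅙ + Q)) (r(Q) = 1 + ((Q + Q)/(Q + (½)/(-3)))/3 = 1 + ((2*Q)/(Q + (½)*(-⅓)))/3 = 1 + ((2*Q)/(Q - ⅙))/3 = 1 + ((2*Q)/(-⅙ + Q))/3 = 1 + (2*Q/(-⅙ + Q))/3 = 1 + 2*Q/(3*(-⅙ + Q)))
-120*(153 + r(n)) = -120*(153 + (-1 + 10*11)/(-1 + 6*11)) = -120*(153 + (-1 + 110)/(-1 + 66)) = -120*(153 + 109/65) = -120*10054/65 = -241296/13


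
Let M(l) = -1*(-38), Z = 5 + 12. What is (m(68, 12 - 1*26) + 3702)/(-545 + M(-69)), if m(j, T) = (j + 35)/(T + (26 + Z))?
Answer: -107461/14703 ≈ -7.3088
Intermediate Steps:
Z = 17
m(j, T) = (35 + j)/(43 + T) (m(j, T) = (j + 35)/(T + (26 + 17)) = (35 + j)/(T + 43) = (35 + j)/(43 + T))
M(l) = 38
(m(68, 12 - 1*26) + 3702)/(-545 + M(-69)) = ((35 + 68)/(43 + (12 - 1*26)) + 3702)/(-545 + 38) = (103/(43 + (12 - 26)) + 3702)/(-507) = (103/(43 - 14) + 3702)*(-1/507) = (103/29 + 3702)*(-1/507) = (107461/29)*(-1/507) = -107461/14703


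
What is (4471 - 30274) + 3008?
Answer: -22795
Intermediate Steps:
(4471 - 30274) + 3008 = -25803 + 3008 = -22795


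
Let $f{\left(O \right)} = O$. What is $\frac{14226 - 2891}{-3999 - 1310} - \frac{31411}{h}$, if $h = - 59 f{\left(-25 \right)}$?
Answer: $- \frac{183480124}{7830775} \approx -23.431$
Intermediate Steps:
$h = 1475$ ($h = \left(-59\right) \left(-25\right) = 1475$)
$\frac{14226 - 2891}{-3999 - 1310} - \frac{31411}{h} = \frac{14226 - 2891}{-3999 - 1310} - \frac{31411}{1475} = \frac{11335}{-5309} - \frac{31411}{1475} = 11335 \left(- \frac{1}{5309}\right) - \frac{31411}{1475} = - \frac{11335}{5309} - \frac{31411}{1475} = - \frac{183480124}{7830775}$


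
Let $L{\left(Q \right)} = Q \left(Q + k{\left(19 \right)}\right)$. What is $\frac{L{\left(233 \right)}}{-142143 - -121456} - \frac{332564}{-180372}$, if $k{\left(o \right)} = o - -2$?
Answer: $- \frac{948756059}{932838891} \approx -1.0171$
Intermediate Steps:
$k{\left(o \right)} = 2 + o$ ($k{\left(o \right)} = o + 2 = 2 + o$)
$L{\left(Q \right)} = Q \left(21 + Q\right)$ ($L{\left(Q \right)} = Q \left(Q + \left(2 + 19\right)\right) = Q \left(Q + 21\right) = Q \left(21 + Q\right)$)
$\frac{L{\left(233 \right)}}{-142143 - -121456} - \frac{332564}{-180372} = \frac{233 \left(21 + 233\right)}{-142143 - -121456} - \frac{332564}{-180372} = \frac{233 \cdot 254}{-142143 + 121456} - - \frac{83141}{45093} = \frac{59182}{-20687} + \frac{83141}{45093} = 59182 \left(- \frac{1}{20687}\right) + \frac{83141}{45093} = - \frac{59182}{20687} + \frac{83141}{45093} = - \frac{948756059}{932838891}$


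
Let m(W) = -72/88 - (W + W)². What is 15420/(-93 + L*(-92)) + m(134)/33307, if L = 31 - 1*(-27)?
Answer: -9938839657/1989060733 ≈ -4.9967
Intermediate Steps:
L = 58 (L = 31 + 27 = 58)
m(W) = -9/11 - 4*W² (m(W) = -72*1/88 - (2*W)² = -9/11 - 4*W²)
15420/(-93 + L*(-92)) + m(134)/33307 = 15420/(-93 + 58*(-92)) + (-9/11 - 4*134²)/33307 = 15420/(-93 - 5336) + (-9/11 - 4*17956)*(1/33307) = 15420/(-5429) + (-9/11 - 71824)*(1/33307) = 15420*(-1/5429) - 790073/11*1/33307 = -15420/5429 - 790073/366377 = -9938839657/1989060733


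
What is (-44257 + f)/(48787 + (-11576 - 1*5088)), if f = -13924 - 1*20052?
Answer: -78233/32123 ≈ -2.4354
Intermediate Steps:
f = -33976 (f = -13924 - 20052 = -33976)
(-44257 + f)/(48787 + (-11576 - 1*5088)) = (-44257 - 33976)/(48787 + (-11576 - 1*5088)) = -78233/(48787 + (-11576 - 5088)) = -78233/(48787 - 16664) = -78233/32123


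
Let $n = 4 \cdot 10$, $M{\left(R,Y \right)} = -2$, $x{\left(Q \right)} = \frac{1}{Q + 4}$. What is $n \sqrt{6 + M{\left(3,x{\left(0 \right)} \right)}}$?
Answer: $80$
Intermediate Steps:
$x{\left(Q \right)} = \frac{1}{4 + Q}$
$n = 40$
$n \sqrt{6 + M{\left(3,x{\left(0 \right)} \right)}} = 40 \sqrt{6 - 2} = 40 \sqrt{4} = 40 \cdot 2 = 80$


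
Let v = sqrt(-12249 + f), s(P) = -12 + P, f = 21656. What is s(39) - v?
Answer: 27 - sqrt(9407) ≈ -69.990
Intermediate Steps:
v = sqrt(9407) (v = sqrt(-12249 + 21656) = sqrt(9407) ≈ 96.990)
s(39) - v = (-12 + 39) - sqrt(9407) = 27 - sqrt(9407)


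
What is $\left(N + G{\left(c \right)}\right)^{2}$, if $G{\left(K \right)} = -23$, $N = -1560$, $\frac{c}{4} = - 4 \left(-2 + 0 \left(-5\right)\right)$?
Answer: $2505889$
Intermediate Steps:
$c = 32$ ($c = 4 \left(- 4 \left(-2 + 0 \left(-5\right)\right)\right) = 4 \left(- 4 \left(-2 + 0\right)\right) = 4 \left(\left(-4\right) \left(-2\right)\right) = 4 \cdot 8 = 32$)
$\left(N + G{\left(c \right)}\right)^{2} = \left(-1560 - 23\right)^{2} = \left(-1583\right)^{2} = 2505889$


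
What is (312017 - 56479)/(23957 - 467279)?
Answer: -127769/221661 ≈ -0.57642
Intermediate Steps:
(312017 - 56479)/(23957 - 467279) = 255538/(-443322) = 255538*(-1/443322) = -127769/221661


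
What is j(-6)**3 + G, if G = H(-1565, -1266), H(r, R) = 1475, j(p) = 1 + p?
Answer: 1350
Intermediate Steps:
G = 1475
j(-6)**3 + G = (1 - 6)**3 + 1475 = (-5)**3 + 1475 = -125 + 1475 = 1350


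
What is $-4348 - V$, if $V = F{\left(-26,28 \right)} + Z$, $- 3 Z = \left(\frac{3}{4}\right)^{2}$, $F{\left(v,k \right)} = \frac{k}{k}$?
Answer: $- \frac{69581}{16} \approx -4348.8$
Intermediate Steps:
$F{\left(v,k \right)} = 1$
$Z = - \frac{3}{16}$ ($Z = - \frac{\left(\frac{3}{4}\right)^{2}}{3} = \left(- \frac{1}{3}\right) \frac{9}{16} = - \frac{3}{16} \approx -0.1875$)
$V = \frac{13}{16}$ ($V = 1 - \frac{3}{16} = \frac{13}{16} \approx 0.8125$)
$-4348 - V = -4348 - \frac{13}{16} = - \frac{69581}{16}$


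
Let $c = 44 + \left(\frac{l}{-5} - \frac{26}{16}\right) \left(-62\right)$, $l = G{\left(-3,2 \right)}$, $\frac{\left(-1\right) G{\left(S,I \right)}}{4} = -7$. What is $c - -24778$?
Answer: $\frac{505399}{20} \approx 25270.0$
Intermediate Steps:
$G{\left(S,I \right)} = 28$ ($G{\left(S,I \right)} = \left(-4\right) \left(-7\right) = 28$)
$l = 28$
$c = \frac{9839}{20}$ ($c = 44 + \left(\frac{28}{-5} - \frac{26}{16}\right) \left(-62\right) = 44 + \left(28 \left(- \frac{1}{5}\right) - \frac{13}{8}\right) \left(-62\right) = 44 + \left(- \frac{28}{5} - \frac{13}{8}\right) \left(-62\right) = 44 - - \frac{8959}{20} = 44 + \frac{8959}{20} = \frac{9839}{20} \approx 491.95$)
$c - -24778 = \frac{9839}{20} - -24778 = \frac{9839}{20} + 24778 = \frac{505399}{20}$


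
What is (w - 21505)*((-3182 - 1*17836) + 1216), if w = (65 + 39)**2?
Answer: 211663578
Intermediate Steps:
w = 10816 (w = 104**2 = 10816)
(w - 21505)*((-3182 - 1*17836) + 1216) = (10816 - 21505)*((-3182 - 1*17836) + 1216) = -10689*((-3182 - 17836) + 1216) = -10689*(-21018 + 1216) = -10689*(-19802) = 211663578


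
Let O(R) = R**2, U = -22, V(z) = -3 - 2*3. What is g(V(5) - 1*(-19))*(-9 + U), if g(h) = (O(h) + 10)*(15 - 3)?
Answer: -40920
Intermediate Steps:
V(z) = -9 (V(z) = -3 - 6 = -9)
g(h) = 120 + 12*h**2 (g(h) = (h**2 + 10)*(15 - 3) = (10 + h**2)*12 = 120 + 12*h**2)
g(V(5) - 1*(-19))*(-9 + U) = (120 + 12*(-9 - 1*(-19))**2)*(-9 - 22) = (120 + 12*(-9 + 19)**2)*(-31) = (120 + 12*10**2)*(-31) = (120 + 12*100)*(-31) = (120 + 1200)*(-31) = 1320*(-31) = -40920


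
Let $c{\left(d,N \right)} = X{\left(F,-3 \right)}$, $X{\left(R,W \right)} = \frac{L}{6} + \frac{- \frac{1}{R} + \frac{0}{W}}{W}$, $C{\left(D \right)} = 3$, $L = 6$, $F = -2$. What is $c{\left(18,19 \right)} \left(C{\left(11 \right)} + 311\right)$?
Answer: $\frac{785}{3} \approx 261.67$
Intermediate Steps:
$X{\left(R,W \right)} = 1 - \frac{1}{R W}$ ($X{\left(R,W \right)} = \frac{6}{6} + \frac{- \frac{1}{R} + \frac{0}{W}}{W} = 6 \cdot \frac{1}{6} + \frac{- \frac{1}{R} + 0}{W} = 1 + \frac{\left(-1\right) \frac{1}{R}}{W} = 1 - \frac{1}{R W}$)
$c{\left(d,N \right)} = \frac{5}{6}$ ($c{\left(d,N \right)} = 1 - \frac{1}{\left(-2\right) \left(-3\right)} = 1 - \left(- \frac{1}{2}\right) \left(- \frac{1}{3}\right) = 1 - \frac{1}{6} = \frac{5}{6}$)
$c{\left(18,19 \right)} \left(C{\left(11 \right)} + 311\right) = \frac{5 \left(3 + 311\right)}{6} = \frac{5}{6} \cdot 314 = \frac{785}{3}$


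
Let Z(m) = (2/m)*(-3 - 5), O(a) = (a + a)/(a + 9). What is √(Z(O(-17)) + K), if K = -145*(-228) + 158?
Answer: 3*√1066546/17 ≈ 182.25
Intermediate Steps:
O(a) = 2*a/(9 + a) (O(a) = (2*a)/(9 + a) = 2*a/(9 + a))
Z(m) = -16/m (Z(m) = (2/m)*(-8) = -16/m)
K = 33218 (K = 33060 + 158 = 33218)
√(Z(O(-17)) + K) = √(-16/(2*(-17)/(9 - 17)) + 33218) = √(-16/(2*(-17)/(-8)) + 33218) = √(-16/(2*(-17)*(-⅛)) + 33218) = √(-16/17/4 + 33218) = √(-16*4/17 + 33218) = √(-64/17 + 33218) = √(564642/17) = 3*√1066546/17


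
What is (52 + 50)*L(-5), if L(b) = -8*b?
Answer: 4080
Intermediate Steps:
(52 + 50)*L(-5) = (52 + 50)*(-8*(-5)) = 102*40 = 4080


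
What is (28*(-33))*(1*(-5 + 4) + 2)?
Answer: -924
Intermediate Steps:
(28*(-33))*(1*(-5 + 4) + 2) = -924*(1*(-1) + 2) = -924*(-1 + 2) = -924*1 = -924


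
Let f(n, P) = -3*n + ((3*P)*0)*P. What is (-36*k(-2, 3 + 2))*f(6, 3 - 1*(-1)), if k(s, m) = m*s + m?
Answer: -3240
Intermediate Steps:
f(n, P) = -3*n (f(n, P) = -3*n + 0*P = -3*n + 0 = -3*n)
k(s, m) = m + m*s
(-36*k(-2, 3 + 2))*f(6, 3 - 1*(-1)) = (-36*(3 + 2)*(1 - 2))*(-3*6) = -180*(-1)*(-18) = -36*(-5)*(-18) = 180*(-18) = -3240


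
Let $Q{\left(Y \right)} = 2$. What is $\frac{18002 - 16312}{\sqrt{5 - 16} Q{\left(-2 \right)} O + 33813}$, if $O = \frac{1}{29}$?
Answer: $\frac{48058078770}{961531252973} - \frac{98020 i \sqrt{11}}{961531252973} \approx 0.049981 - 3.381 \cdot 10^{-7} i$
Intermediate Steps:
$O = \frac{1}{29} \approx 0.034483$
$\frac{18002 - 16312}{\sqrt{5 - 16} Q{\left(-2 \right)} O + 33813} = \frac{18002 - 16312}{\sqrt{5 - 16} \cdot 2 \cdot \frac{1}{29} + 33813} = \frac{1690}{\sqrt{-11} \cdot 2 \cdot \frac{1}{29} + 33813} = \frac{1690}{i \sqrt{11} \cdot 2 \cdot \frac{1}{29} + 33813} = \frac{1690}{2 i \sqrt{11} \cdot \frac{1}{29} + 33813} = \frac{1690}{\frac{2 i \sqrt{11}}{29} + 33813} = \frac{1690}{33813 + \frac{2 i \sqrt{11}}{29}}$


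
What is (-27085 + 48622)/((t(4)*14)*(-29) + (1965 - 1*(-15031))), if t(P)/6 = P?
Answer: 21537/7252 ≈ 2.9698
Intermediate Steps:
t(P) = 6*P
(-27085 + 48622)/((t(4)*14)*(-29) + (1965 - 1*(-15031))) = (-27085 + 48622)/(((6*4)*14)*(-29) + (1965 - 1*(-15031))) = 21537/((24*14)*(-29) + (1965 + 15031)) = 21537/(336*(-29) + 16996) = 21537/(-9744 + 16996) = 21537/7252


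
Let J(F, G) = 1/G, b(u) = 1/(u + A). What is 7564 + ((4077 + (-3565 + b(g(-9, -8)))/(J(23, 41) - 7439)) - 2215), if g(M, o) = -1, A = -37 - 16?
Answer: 155253094943/16469892 ≈ 9426.5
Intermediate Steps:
A = -53
b(u) = 1/(-53 + u) (b(u) = 1/(u - 53) = 1/(-53 + u))
7564 + ((4077 + (-3565 + b(g(-9, -8)))/(J(23, 41) - 7439)) - 2215) = 7564 + ((4077 + (-3565 + 1/(-53 - 1))/(1/41 - 7439)) - 2215) = 7564 + ((4077 + (-3565 + 1/(-54))/(1/41 - 7439)) - 2215) = 7564 + ((4077 + (-3565 - 1/54)/(-304998/41)) - 2215) = 7564 + ((4077 - 192511/54*(-41/304998)) - 2215) = 7564 + ((4077 + 7892951/16469892) - 2215) = 7564 + (67155642635/16469892 - 2215) = 7564 + 30674831855/16469892 = 155253094943/16469892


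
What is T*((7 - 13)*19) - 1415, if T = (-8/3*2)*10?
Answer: 4665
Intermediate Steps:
T = -160/3 (T = (-8*⅓*2)*10 = -8/3*2*10 = -16/3*10 = -160/3 ≈ -53.333)
T*((7 - 13)*19) - 1415 = -160*(7 - 13)*19/3 - 1415 = -(-320)*19 - 1415 = -160/3*(-114) - 1415 = 6080 - 1415 = 4665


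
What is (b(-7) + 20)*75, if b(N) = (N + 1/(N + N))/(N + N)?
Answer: 301425/196 ≈ 1537.9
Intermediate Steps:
b(N) = (N + 1/(2*N))/(2*N) (b(N) = (N + 1/(2*N))/((2*N)) = (N + 1/(2*N))*(1/(2*N)) = (N + 1/(2*N))/(2*N))
(b(-7) + 20)*75 = ((½ + (¼)/(-7)²) + 20)*75 = ((½ + (¼)*(1/49)) + 20)*75 = ((½ + 1/196) + 20)*75 = (99/196 + 20)*75 = (4019/196)*75 = 301425/196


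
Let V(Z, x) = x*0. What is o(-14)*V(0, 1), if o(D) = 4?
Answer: 0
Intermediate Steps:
V(Z, x) = 0
o(-14)*V(0, 1) = 4*0 = 0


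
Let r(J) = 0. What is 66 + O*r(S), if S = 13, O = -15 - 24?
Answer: 66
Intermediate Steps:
O = -39
66 + O*r(S) = 66 - 39*0 = 66 + 0 = 66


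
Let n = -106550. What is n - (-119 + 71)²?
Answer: -108854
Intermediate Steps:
n - (-119 + 71)² = -106550 - (-119 + 71)² = -106550 - 1*(-48)² = -106550 - 1*2304 = -106550 - 2304 = -108854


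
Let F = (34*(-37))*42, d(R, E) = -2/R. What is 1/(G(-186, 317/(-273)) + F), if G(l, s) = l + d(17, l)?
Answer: -17/901376 ≈ -1.8860e-5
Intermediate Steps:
G(l, s) = -2/17 + l (G(l, s) = l - 2/17 = -2/17 + l)
F = -52836 (F = -1258*42 = -52836)
1/(G(-186, 317/(-273)) + F) = 1/((-2/17 - 186) - 52836) = 1/(-3164/17 - 52836) = 1/(-901376/17) = -17/901376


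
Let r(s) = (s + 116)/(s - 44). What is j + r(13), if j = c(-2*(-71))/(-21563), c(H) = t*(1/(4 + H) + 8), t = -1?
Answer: -406081303/97594138 ≈ -4.1609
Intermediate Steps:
r(s) = (116 + s)/(-44 + s)
c(H) = -8 - 1/(4 + H) (c(H) = -(1/(4 + H) + 8) = -(8 + 1/(4 + H)) = -8 - 1/(4 + H))
j = 1169/3148198 (j = ((-33 - (-16)*(-71))/(4 - 2*(-71)))/(-21563) = ((-33 - 8*142)/(4 + 142))*(-1/21563) = ((-33 - 1136)/146)*(-1/21563) = ((1/146)*(-1169))*(-1/21563) = -1169/146*(-1/21563) = 1169/3148198 ≈ 0.00037132)
j + r(13) = 1169/3148198 + (116 + 13)/(-44 + 13) = 1169/3148198 + 129/(-31) = 1169/3148198 - 1/31*129 = 1169/3148198 - 129/31 = -406081303/97594138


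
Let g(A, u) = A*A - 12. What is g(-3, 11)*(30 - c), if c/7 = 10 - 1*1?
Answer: 99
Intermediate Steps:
c = 63 (c = 7*(10 - 1*1) = 7*(10 - 1) = 7*9 = 63)
g(A, u) = -12 + A² (g(A, u) = A² - 12 = -12 + A²)
g(-3, 11)*(30 - c) = (-12 + (-3)²)*(30 - 1*63) = (-12 + 9)*(30 - 63) = -3*(-33) = 99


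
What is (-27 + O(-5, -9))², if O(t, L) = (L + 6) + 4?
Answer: 676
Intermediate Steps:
O(t, L) = 10 + L (O(t, L) = (6 + L) + 4 = 10 + L)
(-27 + O(-5, -9))² = (-27 + (10 - 9))² = (-27 + 1)² = (-26)² = 676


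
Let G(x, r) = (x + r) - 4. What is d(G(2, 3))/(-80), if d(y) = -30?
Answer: 3/8 ≈ 0.37500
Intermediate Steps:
G(x, r) = -4 + r + x (G(x, r) = (r + x) - 4 = -4 + r + x)
d(G(2, 3))/(-80) = -30/(-80) = -30*(-1/80) = 3/8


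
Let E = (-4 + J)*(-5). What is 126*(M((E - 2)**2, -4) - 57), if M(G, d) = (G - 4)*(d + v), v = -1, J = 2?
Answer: -44982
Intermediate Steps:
E = 10 (E = (-4 + 2)*(-5) = -2*(-5) = 10)
M(G, d) = (-1 + d)*(-4 + G) (M(G, d) = (G - 4)*(d - 1) = (-4 + G)*(-1 + d) = (-1 + d)*(-4 + G))
126*(M((E - 2)**2, -4) - 57) = 126*((4 - (10 - 2)**2 - 4*(-4) + (10 - 2)**2*(-4)) - 57) = 126*((4 - 1*8**2 + 16 + 8**2*(-4)) - 57) = 126*((4 - 1*64 + 16 + 64*(-4)) - 57) = 126*((4 - 64 + 16 - 256) - 57) = 126*(-300 - 57) = 126*(-357) = -44982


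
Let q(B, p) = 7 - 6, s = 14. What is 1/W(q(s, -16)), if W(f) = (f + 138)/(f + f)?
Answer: 2/139 ≈ 0.014388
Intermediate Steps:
q(B, p) = 1
W(f) = (138 + f)/(2*f) (W(f) = (138 + f)/((2*f)) = (138 + f)*(1/(2*f)) = (138 + f)/(2*f))
1/W(q(s, -16)) = 1/((1/2)*(138 + 1)/1) = 1/((1/2)*1*139) = 1/(139/2) = 2/139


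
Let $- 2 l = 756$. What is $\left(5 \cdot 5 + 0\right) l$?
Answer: $-9450$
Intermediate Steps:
$l = -378$ ($l = \left(- \frac{1}{2}\right) 756 = -378$)
$\left(5 \cdot 5 + 0\right) l = \left(5 \cdot 5 + 0\right) \left(-378\right) = \left(25 + 0\right) \left(-378\right) = 25 \left(-378\right) = -9450$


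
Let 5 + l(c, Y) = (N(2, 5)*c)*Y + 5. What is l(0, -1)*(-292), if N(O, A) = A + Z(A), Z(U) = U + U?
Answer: 0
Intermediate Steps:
Z(U) = 2*U
N(O, A) = 3*A (N(O, A) = A + 2*A = 3*A)
l(c, Y) = 15*Y*c (l(c, Y) = -5 + (((3*5)*c)*Y + 5) = -5 + ((15*c)*Y + 5) = -5 + (15*Y*c + 5) = -5 + (5 + 15*Y*c) = 15*Y*c)
l(0, -1)*(-292) = (15*(-1)*0)*(-292) = 0*(-292) = 0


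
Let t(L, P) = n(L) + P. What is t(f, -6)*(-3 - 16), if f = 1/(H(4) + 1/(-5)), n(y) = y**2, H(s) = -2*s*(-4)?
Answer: 2881559/25281 ≈ 113.98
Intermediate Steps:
H(s) = 8*s
f = 5/159 (f = 1/(8*4 + 1/(-5)) = 1/(32 + 1*(-1/5)) = 1/(32 - 1/5) = 1/(159/5) = 5/159 ≈ 0.031447)
t(L, P) = P + L**2 (t(L, P) = L**2 + P = P + L**2)
t(f, -6)*(-3 - 16) = (-6 + (5/159)**2)*(-3 - 16) = (-6 + 25/25281)*(-19) = -151661/25281*(-19) = 2881559/25281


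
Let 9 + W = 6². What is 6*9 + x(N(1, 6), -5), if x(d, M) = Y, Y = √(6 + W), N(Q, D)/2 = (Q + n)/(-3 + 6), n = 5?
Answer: 54 + √33 ≈ 59.745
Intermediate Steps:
N(Q, D) = 10/3 + 2*Q/3 (N(Q, D) = 2*((Q + 5)/(-3 + 6)) = 2*((5 + Q)/3) = 2*((5 + Q)*(⅓)) = 2*(5/3 + Q/3) = 10/3 + 2*Q/3)
W = 27 (W = -9 + 6² = -9 + 36 = 27)
Y = √33 (Y = √(6 + 27) = √33 ≈ 5.7446)
x(d, M) = √33
6*9 + x(N(1, 6), -5) = 6*9 + √33 = 54 + √33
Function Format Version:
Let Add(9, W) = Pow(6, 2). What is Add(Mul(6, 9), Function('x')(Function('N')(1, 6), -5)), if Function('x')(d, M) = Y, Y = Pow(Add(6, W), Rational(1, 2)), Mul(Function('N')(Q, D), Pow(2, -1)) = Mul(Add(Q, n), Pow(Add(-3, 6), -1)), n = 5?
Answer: Add(54, Pow(33, Rational(1, 2))) ≈ 59.745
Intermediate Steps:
Function('N')(Q, D) = Add(Rational(10, 3), Mul(Rational(2, 3), Q)) (Function('N')(Q, D) = Mul(2, Mul(Add(Q, 5), Pow(Add(-3, 6), -1))) = Mul(2, Mul(Add(5, Q), Pow(3, -1))) = Mul(2, Mul(Add(5, Q), Rational(1, 3))) = Mul(2, Add(Rational(5, 3), Mul(Rational(1, 3), Q))) = Add(Rational(10, 3), Mul(Rational(2, 3), Q)))
W = 27 (W = Add(-9, Pow(6, 2)) = Add(-9, 36) = 27)
Y = Pow(33, Rational(1, 2)) (Y = Pow(Add(6, 27), Rational(1, 2)) = Pow(33, Rational(1, 2)) ≈ 5.7446)
Function('x')(d, M) = Pow(33, Rational(1, 2))
Add(Mul(6, 9), Function('x')(Function('N')(1, 6), -5)) = Add(Mul(6, 9), Pow(33, Rational(1, 2))) = Add(54, Pow(33, Rational(1, 2)))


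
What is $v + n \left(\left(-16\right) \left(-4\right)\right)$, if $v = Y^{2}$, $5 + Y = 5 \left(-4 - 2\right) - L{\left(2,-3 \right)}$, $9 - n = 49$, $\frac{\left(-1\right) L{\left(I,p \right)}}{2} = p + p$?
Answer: $-351$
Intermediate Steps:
$L{\left(I,p \right)} = - 4 p$ ($L{\left(I,p \right)} = - 2 \left(p + p\right) = - 2 \cdot 2 p = - 4 p$)
$n = -40$ ($n = 9 - 49 = -40$)
$Y = -47$ ($Y = -5 + \left(5 \left(-4 - 2\right) - \left(-4\right) \left(-3\right)\right) = -5 + \left(5 \left(-6\right) - 12\right) = -5 - 42 = -47$)
$v = 2209$ ($v = \left(-47\right)^{2} = 2209$)
$v + n \left(\left(-16\right) \left(-4\right)\right) = 2209 - 40 \left(\left(-16\right) \left(-4\right)\right) = 2209 - 2560 = -351$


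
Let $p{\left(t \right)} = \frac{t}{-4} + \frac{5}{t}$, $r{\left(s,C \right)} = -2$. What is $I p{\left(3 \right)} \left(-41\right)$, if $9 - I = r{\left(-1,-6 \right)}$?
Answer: $- \frac{4961}{12} \approx -413.42$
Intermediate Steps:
$I = 11$ ($I = 9 - -2 = 9 + 2 = 11$)
$p{\left(t \right)} = \frac{5}{t} - \frac{t}{4}$ ($p{\left(t \right)} = t \left(- \frac{1}{4}\right) + \frac{5}{t} = - \frac{t}{4} + \frac{5}{t} = \frac{5}{t} - \frac{t}{4}$)
$I p{\left(3 \right)} \left(-41\right) = 11 \left(\frac{5}{3} - \frac{3}{4}\right) \left(-41\right) = 11 \cdot \frac{11}{12} \left(-41\right) = \frac{121}{12} \left(-41\right) = - \frac{4961}{12}$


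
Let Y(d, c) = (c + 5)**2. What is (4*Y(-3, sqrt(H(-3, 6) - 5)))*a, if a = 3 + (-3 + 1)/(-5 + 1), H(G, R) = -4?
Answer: 224 + 420*I ≈ 224.0 + 420.0*I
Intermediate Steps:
Y(d, c) = (5 + c)**2
a = 7/2 (a = 3 - 2/(-4) = 3 - 2*(-1/4) = 3 + 1/2 = 7/2 ≈ 3.5000)
(4*Y(-3, sqrt(H(-3, 6) - 5)))*a = (4*(5 + sqrt(-4 - 5))**2)*(7/2) = (4*(5 + sqrt(-9))**2)*(7/2) = (4*(5 + 3*I)**2)*(7/2) = 14*(5 + 3*I)**2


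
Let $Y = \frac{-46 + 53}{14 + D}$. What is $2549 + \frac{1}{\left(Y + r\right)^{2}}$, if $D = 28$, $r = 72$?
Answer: $\frac{477909497}{187489} \approx 2549.0$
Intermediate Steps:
$Y = \frac{1}{6}$ ($Y = \frac{-46 + 53}{14 + 28} = \frac{7}{42} = 7 \cdot \frac{1}{42} = \frac{1}{6} \approx 0.16667$)
$2549 + \frac{1}{\left(Y + r\right)^{2}} = 2549 + \frac{1}{\left(\frac{1}{6} + 72\right)^{2}} = 2549 + \frac{1}{\left(\frac{433}{6}\right)^{2}} = 2549 + \frac{1}{\frac{187489}{36}} = 2549 + \frac{36}{187489} = \frac{477909497}{187489}$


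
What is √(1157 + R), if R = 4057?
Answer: √5214 ≈ 72.208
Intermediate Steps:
√(1157 + R) = √(1157 + 4057) = √5214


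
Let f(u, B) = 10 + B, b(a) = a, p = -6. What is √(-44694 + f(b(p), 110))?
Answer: I*√44574 ≈ 211.13*I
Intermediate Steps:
√(-44694 + f(b(p), 110)) = √(-44694 + (10 + 110)) = √(-44694 + 120) = √(-44574) = I*√44574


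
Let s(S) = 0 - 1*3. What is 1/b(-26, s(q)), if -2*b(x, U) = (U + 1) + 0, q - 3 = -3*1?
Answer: 1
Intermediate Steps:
q = 0 (q = 3 - 3*1 = 3 - 3 = 0)
s(S) = -3 (s(S) = 0 - 3 = -3)
b(x, U) = -½ - U/2 (b(x, U) = -((U + 1) + 0)/2 = -((1 + U) + 0)/2 = -(1 + U)/2 = -½ - U/2)
1/b(-26, s(q)) = 1/(-½ - ½*(-3)) = 1/(-½ + 3/2) = 1/1 = 1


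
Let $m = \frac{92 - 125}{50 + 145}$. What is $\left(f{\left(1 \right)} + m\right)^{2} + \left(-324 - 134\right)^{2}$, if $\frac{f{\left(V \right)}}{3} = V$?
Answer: $\frac{886286756}{4225} \approx 2.0977 \cdot 10^{5}$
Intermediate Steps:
$f{\left(V \right)} = 3 V$
$m = - \frac{11}{65}$ ($m = \frac{92 - 125}{195} = \left(-33\right) \frac{1}{195} = - \frac{11}{65} \approx -0.16923$)
$\left(f{\left(1 \right)} + m\right)^{2} + \left(-324 - 134\right)^{2} = \left(3 \cdot 1 - \frac{11}{65}\right)^{2} + \left(-324 - 134\right)^{2} = \left(3 - \frac{11}{65}\right)^{2} + \left(-458\right)^{2} = \left(\frac{184}{65}\right)^{2} + 209764 = \frac{33856}{4225} + 209764 = \frac{886286756}{4225}$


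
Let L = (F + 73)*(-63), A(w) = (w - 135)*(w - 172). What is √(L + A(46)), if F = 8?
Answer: 3*√679 ≈ 78.173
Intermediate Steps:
A(w) = (-172 + w)*(-135 + w) (A(w) = (-135 + w)*(-172 + w) = (-172 + w)*(-135 + w))
L = -5103 (L = (8 + 73)*(-63) = 81*(-63) = -5103)
√(L + A(46)) = √(-5103 + (23220 + 46² - 307*46)) = √(-5103 + (23220 + 2116 - 14122)) = √(-5103 + 11214) = √6111 = 3*√679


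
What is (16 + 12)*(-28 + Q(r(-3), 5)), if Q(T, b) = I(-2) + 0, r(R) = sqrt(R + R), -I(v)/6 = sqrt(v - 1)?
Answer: -784 - 168*I*sqrt(3) ≈ -784.0 - 290.98*I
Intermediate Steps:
I(v) = -6*sqrt(-1 + v) (I(v) = -6*sqrt(v - 1) = -6*sqrt(-1 + v))
r(R) = sqrt(2)*sqrt(R) (r(R) = sqrt(2*R) = sqrt(2)*sqrt(R))
Q(T, b) = -6*I*sqrt(3) (Q(T, b) = -6*sqrt(-1 - 2) + 0 = -6*I*sqrt(3) + 0 = -6*I*sqrt(3))
(16 + 12)*(-28 + Q(r(-3), 5)) = (16 + 12)*(-28 - 6*I*sqrt(3)) = 28*(-28 - 6*I*sqrt(3)) = -784 - 168*I*sqrt(3)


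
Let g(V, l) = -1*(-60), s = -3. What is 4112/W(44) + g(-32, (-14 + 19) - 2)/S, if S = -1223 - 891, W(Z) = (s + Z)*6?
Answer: 2169502/130011 ≈ 16.687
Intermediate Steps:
W(Z) = -18 + 6*Z (W(Z) = (-3 + Z)*6 = -18 + 6*Z)
S = -2114
g(V, l) = 60
4112/W(44) + g(-32, (-14 + 19) - 2)/S = 4112/(-18 + 6*44) + 60/(-2114) = 4112/(-18 + 264) + 60*(-1/2114) = 4112/246 - 30/1057 = 4112*(1/246) - 30/1057 = 2056/123 - 30/1057 = 2169502/130011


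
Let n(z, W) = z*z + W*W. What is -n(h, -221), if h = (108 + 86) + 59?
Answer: -112850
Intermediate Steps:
h = 253 (h = 194 + 59 = 253)
n(z, W) = W**2 + z**2 (n(z, W) = z**2 + W**2 = W**2 + z**2)
-n(h, -221) = -((-221)**2 + 253**2) = -(48841 + 64009) = -1*112850 = -112850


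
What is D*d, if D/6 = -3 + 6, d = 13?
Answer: 234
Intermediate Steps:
D = 18 (D = 6*(-3 + 6) = 6*3 = 18)
D*d = 18*13 = 234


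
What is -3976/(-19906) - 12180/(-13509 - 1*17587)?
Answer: 45761597/77374622 ≈ 0.59143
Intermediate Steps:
-3976/(-19906) - 12180/(-13509 - 1*17587) = -3976*(-1/19906) - 12180/(-13509 - 17587) = 1988/9953 - 12180/(-31096) = 1988/9953 - 12180*(-1/31096) = 1988/9953 + 3045/7774 = 45761597/77374622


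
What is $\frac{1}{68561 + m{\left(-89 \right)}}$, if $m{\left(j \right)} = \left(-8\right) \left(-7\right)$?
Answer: $\frac{1}{68617} \approx 1.4574 \cdot 10^{-5}$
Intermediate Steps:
$m{\left(j \right)} = 56$
$\frac{1}{68561 + m{\left(-89 \right)}} = \frac{1}{68561 + 56} = \frac{1}{68617}$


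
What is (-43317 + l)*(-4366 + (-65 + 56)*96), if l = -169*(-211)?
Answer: 40051340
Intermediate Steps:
l = 35659
(-43317 + l)*(-4366 + (-65 + 56)*96) = (-43317 + 35659)*(-4366 + (-65 + 56)*96) = -7658*(-4366 - 9*96) = -7658*(-4366 - 864) = -7658*(-5230) = 40051340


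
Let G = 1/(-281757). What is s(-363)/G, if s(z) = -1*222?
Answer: 62550054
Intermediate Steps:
s(z) = -222
G = -1/281757 ≈ -3.5492e-6
s(-363)/G = -222/(-1/281757) = -222*(-281757) = 62550054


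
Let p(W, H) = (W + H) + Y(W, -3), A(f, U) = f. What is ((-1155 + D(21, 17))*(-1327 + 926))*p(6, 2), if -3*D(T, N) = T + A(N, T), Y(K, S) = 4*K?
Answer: 44950496/3 ≈ 1.4984e+7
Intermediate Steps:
D(T, N) = -N/3 - T/3 (D(T, N) = -(T + N)/3 = -(N + T)/3 = -N/3 - T/3)
p(W, H) = H + 5*W (p(W, H) = (W + H) + 4*W = (H + W) + 4*W = H + 5*W)
((-1155 + D(21, 17))*(-1327 + 926))*p(6, 2) = ((-1155 + (-⅓*17 - ⅓*21))*(-1327 + 926))*(2 + 5*6) = ((-1155 + (-17/3 - 7))*(-401))*(2 + 30) = ((-1155 - 38/3)*(-401))*32 = -3503/3*(-401)*32 = (1404703/3)*32 = 44950496/3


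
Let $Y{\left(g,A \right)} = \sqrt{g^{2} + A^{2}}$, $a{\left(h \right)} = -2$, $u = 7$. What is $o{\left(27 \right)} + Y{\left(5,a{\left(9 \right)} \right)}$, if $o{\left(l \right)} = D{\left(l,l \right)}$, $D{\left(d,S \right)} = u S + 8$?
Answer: $197 + \sqrt{29} \approx 202.39$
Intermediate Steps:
$D{\left(d,S \right)} = 8 + 7 S$ ($D{\left(d,S \right)} = 7 S + 8 = 8 + 7 S$)
$Y{\left(g,A \right)} = \sqrt{A^{2} + g^{2}}$
$o{\left(l \right)} = 8 + 7 l$
$o{\left(27 \right)} + Y{\left(5,a{\left(9 \right)} \right)} = \left(8 + 7 \cdot 27\right) + \sqrt{\left(-2\right)^{2} + 5^{2}} = \left(8 + 189\right) + \sqrt{4 + 25} = 197 + \sqrt{29}$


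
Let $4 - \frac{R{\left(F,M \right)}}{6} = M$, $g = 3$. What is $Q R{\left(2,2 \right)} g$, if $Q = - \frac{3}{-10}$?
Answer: $\frac{54}{5} \approx 10.8$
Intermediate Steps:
$R{\left(F,M \right)} = 24 - 6 M$
$Q = \frac{3}{10}$ ($Q = \left(-3\right) \left(- \frac{1}{10}\right) = \frac{3}{10} \approx 0.3$)
$Q R{\left(2,2 \right)} g = \frac{3 \left(24 - 12\right)}{10} \cdot 3 = \frac{3}{10} \cdot 12 \cdot 3 = \frac{18}{5} \cdot 3 = \frac{54}{5}$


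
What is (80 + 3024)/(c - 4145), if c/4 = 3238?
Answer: 3104/8807 ≈ 0.35245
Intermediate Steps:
c = 12952 (c = 4*3238 = 12952)
(80 + 3024)/(c - 4145) = (80 + 3024)/(12952 - 4145) = 3104/8807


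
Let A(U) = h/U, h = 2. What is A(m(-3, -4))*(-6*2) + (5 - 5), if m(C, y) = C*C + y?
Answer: -24/5 ≈ -4.8000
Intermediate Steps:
m(C, y) = y + C**2 (m(C, y) = C**2 + y = y + C**2)
A(U) = 2/U
A(m(-3, -4))*(-6*2) + (5 - 5) = (2/(-4 + (-3)**2))*(-6*2) + (5 - 5) = (2/(-4 + 9))*(-12) + 0 = (2/5)*(-12) + 0 = -24/5 + 0 = -24/5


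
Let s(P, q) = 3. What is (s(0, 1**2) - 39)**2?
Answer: 1296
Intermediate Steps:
(s(0, 1**2) - 39)**2 = (3 - 39)**2 = (-36)**2 = 1296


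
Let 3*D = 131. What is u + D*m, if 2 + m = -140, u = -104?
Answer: -18914/3 ≈ -6304.7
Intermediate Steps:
D = 131/3 (D = (⅓)*131 = 131/3 ≈ 43.667)
m = -142 (m = -2 - 140 = -142)
u + D*m = -104 + (131/3)*(-142) = -104 - 18602/3 = -18914/3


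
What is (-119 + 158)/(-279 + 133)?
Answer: -39/146 ≈ -0.26712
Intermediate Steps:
(-119 + 158)/(-279 + 133) = 39/(-146) = 39*(-1/146) = -39/146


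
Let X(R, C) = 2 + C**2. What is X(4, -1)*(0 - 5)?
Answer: -15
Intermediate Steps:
X(4, -1)*(0 - 5) = (2 + (-1)**2)*(0 - 5) = (2 + 1)*(-5) = 3*(-5) = -15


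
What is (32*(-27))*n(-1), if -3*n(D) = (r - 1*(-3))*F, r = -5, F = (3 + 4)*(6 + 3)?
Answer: -36288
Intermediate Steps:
F = 63 (F = 7*9 = 63)
n(D) = 42 (n(D) = -(-5 - 1*(-3))*63/3 = -(-5 + 3)*63/3 = -(-2)*63/3 = -⅓*(-126) = 42)
(32*(-27))*n(-1) = (32*(-27))*42 = -864*42 = -36288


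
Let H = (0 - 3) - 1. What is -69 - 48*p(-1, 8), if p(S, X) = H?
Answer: 123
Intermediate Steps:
H = -4 (H = -3 - 1 = -4)
p(S, X) = -4
-69 - 48*p(-1, 8) = -69 - 48*(-4) = -69 + 192 = 123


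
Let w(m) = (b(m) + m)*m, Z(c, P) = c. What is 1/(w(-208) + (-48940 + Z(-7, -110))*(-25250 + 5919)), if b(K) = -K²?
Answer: 1/955236633 ≈ 1.0469e-9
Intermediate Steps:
w(m) = m*(m - m²) (w(m) = (-m² + m)*m = (m - m²)*m = m*(m - m²))
1/(w(-208) + (-48940 + Z(-7, -110))*(-25250 + 5919)) = 1/((-208)²*(1 - 1*(-208)) + (-48940 - 7)*(-25250 + 5919)) = 1/(43264*(1 + 208) - 48947*(-19331)) = 1/(43264*209 + 946194457) = 1/(9042176 + 946194457) = 1/955236633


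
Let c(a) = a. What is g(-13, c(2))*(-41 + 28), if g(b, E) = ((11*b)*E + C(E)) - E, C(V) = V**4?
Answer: 3536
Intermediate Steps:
g(b, E) = E**4 - E + 11*E*b (g(b, E) = ((11*b)*E + E**4) - E = (11*E*b + E**4) - E = (E**4 + 11*E*b) - E = E**4 - E + 11*E*b)
g(-13, c(2))*(-41 + 28) = (2*(-1 + 2**3 + 11*(-13)))*(-41 + 28) = (2*(-1 + 8 - 143))*(-13) = (2*(-136))*(-13) = -272*(-13) = 3536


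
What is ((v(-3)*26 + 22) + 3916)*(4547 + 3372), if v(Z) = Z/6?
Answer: 31082075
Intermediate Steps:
v(Z) = Z/6 (v(Z) = Z*(⅙) = Z/6)
((v(-3)*26 + 22) + 3916)*(4547 + 3372) = ((((⅙)*(-3))*26 + 22) + 3916)*(4547 + 3372) = ((-½*26 + 22) + 3916)*7919 = ((-13 + 22) + 3916)*7919 = (9 + 3916)*7919 = 3925*7919 = 31082075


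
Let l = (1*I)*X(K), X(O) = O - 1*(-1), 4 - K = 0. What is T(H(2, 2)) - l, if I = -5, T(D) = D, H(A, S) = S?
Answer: 27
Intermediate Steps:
K = 4 (K = 4 - 1*0 = 4 + 0 = 4)
X(O) = 1 + O (X(O) = O + 1 = 1 + O)
l = -25 (l = (1*(-5))*(1 + 4) = -5*5 = -25)
T(H(2, 2)) - l = 2 - 1*(-25) = 2 + 25 = 27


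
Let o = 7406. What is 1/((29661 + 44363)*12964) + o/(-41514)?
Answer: -3553573323851/19919395601952 ≈ -0.17840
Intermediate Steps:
1/((29661 + 44363)*12964) + o/(-41514) = 1/((29661 + 44363)*12964) + 7406/(-41514) = (1/12964)/74024 + 7406*(-1/41514) = (1/74024)*(1/12964) - 3703/20757 = 1/959647136 - 3703/20757 = -3553573323851/19919395601952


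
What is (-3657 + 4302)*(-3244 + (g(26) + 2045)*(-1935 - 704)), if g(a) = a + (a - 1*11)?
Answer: -3552787710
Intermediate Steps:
g(a) = -11 + 2*a (g(a) = a + (a - 11) = a + (-11 + a) = -11 + 2*a)
(-3657 + 4302)*(-3244 + (g(26) + 2045)*(-1935 - 704)) = (-3657 + 4302)*(-3244 + ((-11 + 2*26) + 2045)*(-1935 - 704)) = 645*(-3244 + ((-11 + 52) + 2045)*(-2639)) = 645*(-3244 + (41 + 2045)*(-2639)) = 645*(-3244 + 2086*(-2639)) = 645*(-3244 - 5504954) = 645*(-5508198) = -3552787710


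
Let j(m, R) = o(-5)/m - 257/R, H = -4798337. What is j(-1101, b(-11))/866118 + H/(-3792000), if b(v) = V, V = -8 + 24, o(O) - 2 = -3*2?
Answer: 762601255124561/602672620176000 ≈ 1.2654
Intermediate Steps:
o(O) = -4 (o(O) = 2 - 3*2 = 2 - 6 = -4)
V = 16
b(v) = 16
j(m, R) = -257/R - 4/m (j(m, R) = -4/m - 257/R = -257/R - 4/m)
j(-1101, b(-11))/866118 + H/(-3792000) = (-257/16 - 4/(-1101))/866118 - 4798337/(-3792000) = (-257*1/16 - 4*(-1/1101))*(1/866118) - 4798337*(-1/3792000) = (-257/16 + 4/1101)*(1/866118) + 4798337/3792000 = -282893/17616*1/866118 + 4798337/3792000 = -282893/15257534688 + 4798337/3792000 = 762601255124561/602672620176000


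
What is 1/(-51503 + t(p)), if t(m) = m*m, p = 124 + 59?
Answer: -1/18014 ≈ -5.5512e-5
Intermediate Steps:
p = 183
t(m) = m**2
1/(-51503 + t(p)) = 1/(-51503 + 183**2) = 1/(-51503 + 33489) = 1/(-18014) = -1/18014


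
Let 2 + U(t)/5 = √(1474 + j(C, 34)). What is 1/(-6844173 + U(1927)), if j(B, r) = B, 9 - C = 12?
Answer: -6844183/46842840900714 - 5*√1471/46842840900714 ≈ -1.4611e-7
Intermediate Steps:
C = -3 (C = 9 - 1*12 = 9 - 12 = -3)
U(t) = -10 + 5*√1471 (U(t) = -10 + 5*√(1474 - 3) = -10 + 5*√1471)
1/(-6844173 + U(1927)) = 1/(-6844173 + (-10 + 5*√1471)) = 1/(-6844183 + 5*√1471)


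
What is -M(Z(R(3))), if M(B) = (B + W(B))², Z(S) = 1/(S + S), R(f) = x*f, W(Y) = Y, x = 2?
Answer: -1/36 ≈ -0.027778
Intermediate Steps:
R(f) = 2*f
Z(S) = 1/(2*S)
M(B) = 4*B² (M(B) = (B + B)² = (2*B)² = 4*B²)
-M(Z(R(3))) = -4*(1/(2*((2*3))))² = -4*((½)/6)² = -4*((½)*(⅙))² = -4*(1/12)² = -4/144 = -1*1/36 = -1/36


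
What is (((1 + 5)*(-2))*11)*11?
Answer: -1452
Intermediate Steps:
(((1 + 5)*(-2))*11)*11 = ((6*(-2))*11)*11 = -12*11*11 = -132*11 = -1452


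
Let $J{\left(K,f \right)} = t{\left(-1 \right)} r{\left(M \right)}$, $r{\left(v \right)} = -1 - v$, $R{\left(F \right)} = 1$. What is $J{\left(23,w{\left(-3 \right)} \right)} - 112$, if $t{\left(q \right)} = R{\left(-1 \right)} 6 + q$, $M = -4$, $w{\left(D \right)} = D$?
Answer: $-97$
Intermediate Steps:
$t{\left(q \right)} = 6 + q$ ($t{\left(q \right)} = 1 \cdot 6 + q = 6 + q$)
$J{\left(K,f \right)} = 15$ ($J{\left(K,f \right)} = \left(6 - 1\right) \left(-1 - -4\right) = 5 \left(-1 + 4\right) = 5 \cdot 3 = 15$)
$J{\left(23,w{\left(-3 \right)} \right)} - 112 = 15 - 112 = -97$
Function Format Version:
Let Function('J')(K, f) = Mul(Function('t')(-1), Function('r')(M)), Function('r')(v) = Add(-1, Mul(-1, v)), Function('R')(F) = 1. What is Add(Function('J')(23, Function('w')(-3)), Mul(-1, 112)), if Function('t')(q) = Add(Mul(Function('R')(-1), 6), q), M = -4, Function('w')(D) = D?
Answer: -97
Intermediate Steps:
Function('t')(q) = Add(6, q) (Function('t')(q) = Add(Mul(1, 6), q) = Add(6, q))
Function('J')(K, f) = 15 (Function('J')(K, f) = Mul(Add(6, -1), Add(-1, Mul(-1, -4))) = Mul(5, Add(-1, 4)) = Mul(5, 3) = 15)
Add(Function('J')(23, Function('w')(-3)), Mul(-1, 112)) = Add(15, Mul(-1, 112)) = Add(15, -112) = -97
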